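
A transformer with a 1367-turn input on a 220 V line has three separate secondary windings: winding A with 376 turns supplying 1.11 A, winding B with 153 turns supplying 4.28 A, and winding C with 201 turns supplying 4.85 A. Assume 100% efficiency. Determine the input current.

V_A = 220 × 376/1367 = 60.512 V; V_B = 220 × 153/1367 = 24.623 V; V_C = 220 × 201/1367 = 32.348 V.
P_out = V_A I_A + V_B I_B + V_C I_C = 60.512×1.11 + 24.623×4.28 + 32.348×4.85 = 67.168 + 105.39 + 156.89 = 329.44 W.
Ideal ⇒ P_in = P_out, so I_in = P_out/V_in = 329.44/220 = 1.50 A.

I_in ≈ 1.50 A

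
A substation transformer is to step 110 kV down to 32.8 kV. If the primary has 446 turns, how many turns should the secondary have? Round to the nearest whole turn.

N_s = 133 turns

N_s/N_p = V_s/V_p, so N_s = 446 × 32800/110000 = 133.0 ≈ 133 turns.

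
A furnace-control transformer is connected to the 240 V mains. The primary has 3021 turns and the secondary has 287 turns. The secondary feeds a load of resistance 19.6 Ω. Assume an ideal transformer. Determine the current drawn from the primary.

I_p ≈ 0.111 A

V_s = V_p × N_s/N_p = 240 × 287/3021 = 22.800 V.
I_s = V_s/R = 22.800/19.6 = 1.1633 A.
For an ideal transformer I_p N_p = I_s N_s, so I_p = 1.1633 × 287/3021 = 0.111 A.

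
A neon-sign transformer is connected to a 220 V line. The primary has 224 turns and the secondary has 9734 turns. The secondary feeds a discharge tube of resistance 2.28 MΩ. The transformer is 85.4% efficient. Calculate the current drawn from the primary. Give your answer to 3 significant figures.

I_p ≈ 0.213 A

V_s = 220 × 9734/224 = 9560.2 V.
I_s = V_s/R = 9560.2/(2.28×10^6) = 0.0041931 A.
P_out = V_s I_s = 9560.2 × 0.0041931 = 40.086 W.
P_in = P_out/η = 40.086/0.854 = 46.940 W.
I_p = P_in/V_p = 46.940/220 = 0.213 A.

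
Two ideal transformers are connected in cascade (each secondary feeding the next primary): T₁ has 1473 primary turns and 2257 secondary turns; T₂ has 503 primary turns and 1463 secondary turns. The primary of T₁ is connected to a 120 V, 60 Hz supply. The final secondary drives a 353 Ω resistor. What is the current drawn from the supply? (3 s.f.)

I_supply ≈ 6.75 A

After T₁: V = 120.00 × 2257/1473 = 183.87 V.
After T₂: V = 183.87 × 1463/503 = 534.79 V.
I_load = 534.79/353 = 1.5150 A, so P_out = 534.79 × 1.5150 = 810.21 W.
All ideal ⇒ P_in = P_out, so I_supply = 810.21/120 = 6.75 A.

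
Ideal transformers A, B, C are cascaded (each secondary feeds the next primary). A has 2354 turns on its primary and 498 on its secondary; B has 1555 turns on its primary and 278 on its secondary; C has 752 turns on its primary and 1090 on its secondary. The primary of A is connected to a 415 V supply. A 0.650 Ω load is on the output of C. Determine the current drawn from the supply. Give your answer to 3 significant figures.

I_supply ≈ 1.92 A

After A: V = 415.00 × 498/2354 = 87.795 V.
After B: V = 87.795 × 278/1555 = 15.696 V.
After C: V = 15.696 × 1090/752 = 22.751 V.
I_load = 22.751/0.650 = 35.001 A, so P_out = 22.751 × 35.001 = 796.30 W.
All ideal ⇒ P_in = P_out, so I_supply = 796.30/415 = 1.92 A.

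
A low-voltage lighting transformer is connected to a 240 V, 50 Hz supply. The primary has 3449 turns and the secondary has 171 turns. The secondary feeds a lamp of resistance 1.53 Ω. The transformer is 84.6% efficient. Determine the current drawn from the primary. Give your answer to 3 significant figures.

I_p ≈ 0.456 A

V_s = 240 × 171/3449 = 11.899 V.
I_s = V_s/R = 11.899/1.53 = 7.7772 A.
P_out = V_s I_s = 11.899 × 7.7772 = 92.542 W.
P_in = P_out/η = 92.542/0.846 = 109.39 W.
I_p = P_in/V_p = 109.39/240 = 0.456 A.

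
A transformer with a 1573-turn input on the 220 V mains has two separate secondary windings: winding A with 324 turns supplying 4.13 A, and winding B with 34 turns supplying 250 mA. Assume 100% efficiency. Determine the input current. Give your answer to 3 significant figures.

V_A = 220 × 324/1573 = 45.315 V; V_B = 220 × 34/1573 = 4.7552 V.
P_out = V_A I_A + V_B I_B = 45.315×4.13 + 4.7552×0.250 = 187.15 + 1.1888 = 188.34 W.
Ideal ⇒ P_in = P_out, so I_in = P_out/V_in = 188.34/220 = 0.856 A.

I_in ≈ 0.856 A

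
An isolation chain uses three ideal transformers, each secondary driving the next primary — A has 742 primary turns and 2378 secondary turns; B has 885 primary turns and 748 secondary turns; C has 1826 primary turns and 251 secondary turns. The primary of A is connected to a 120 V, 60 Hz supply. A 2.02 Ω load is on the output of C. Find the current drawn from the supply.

After A: V = 120.00 × 2378/742 = 384.58 V.
After B: V = 384.58 × 748/885 = 325.05 V.
After C: V = 325.05 × 251/1826 = 44.681 V.
I_load = 44.681/2.02 = 22.119 A, so P_out = 44.681 × 22.119 = 988.30 W.
All ideal ⇒ P_in = P_out, so I_supply = 988.30/120 = 8.24 A.

I_supply ≈ 8.24 A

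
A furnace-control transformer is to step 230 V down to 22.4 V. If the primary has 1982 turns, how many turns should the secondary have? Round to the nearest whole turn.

N_s/N_p = V_s/V_p, so N_s = 1982 × 22.4/230 = 193.0 ≈ 193 turns.

N_s = 193 turns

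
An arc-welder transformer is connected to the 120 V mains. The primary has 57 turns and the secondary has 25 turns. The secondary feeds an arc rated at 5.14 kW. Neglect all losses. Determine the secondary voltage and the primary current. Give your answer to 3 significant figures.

V_s ≈ 52.6 V, I_p ≈ 42.8 A

V_s = V_p × N_s/N_p = 120 × 25/57 = 52.632 V.
I_s = P/V_s = 5140/52.632 = 97.660 A.
I_p = I_s × N_s/N_p = 97.660 × 25/57 = 42.8 A.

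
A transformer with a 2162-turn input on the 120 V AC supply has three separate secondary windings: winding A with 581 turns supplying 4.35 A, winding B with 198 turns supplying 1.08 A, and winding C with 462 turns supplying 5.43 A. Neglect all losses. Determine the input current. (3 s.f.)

I_in ≈ 2.43 A

V_A = 120 × 581/2162 = 32.248 V; V_B = 120 × 198/2162 = 10.990 V; V_C = 120 × 462/2162 = 25.643 V.
P_out = V_A I_A + V_B I_B + V_C I_C = 32.248×4.35 + 10.990×1.08 + 25.643×5.43 = 140.28 + 11.869 + 139.24 = 291.39 W.
Ideal ⇒ P_in = P_out, so I_in = P_out/V_in = 291.39/120 = 2.43 A.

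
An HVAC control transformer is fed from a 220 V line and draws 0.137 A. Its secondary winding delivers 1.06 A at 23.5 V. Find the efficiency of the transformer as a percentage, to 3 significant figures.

η ≈ 82.6%

P_in = 220 × 0.137 = 30.1400 W.
P_out = 23.5 × 1.06 = 24.9100 W.
η = P_out/P_in = 24.9100/30.1400 = 0.826.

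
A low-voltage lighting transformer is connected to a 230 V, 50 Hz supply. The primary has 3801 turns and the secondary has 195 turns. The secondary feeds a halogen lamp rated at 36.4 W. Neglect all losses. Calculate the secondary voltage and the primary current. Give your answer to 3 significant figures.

V_s = V_p × N_s/N_p = 230 × 195/3801 = 11.800 V.
I_s = P/V_s = 36.4/11.800 = 3.0849 A.
I_p = I_s × N_s/N_p = 3.0849 × 195/3801 = 0.158 A.

V_s ≈ 11.8 V, I_p ≈ 0.158 A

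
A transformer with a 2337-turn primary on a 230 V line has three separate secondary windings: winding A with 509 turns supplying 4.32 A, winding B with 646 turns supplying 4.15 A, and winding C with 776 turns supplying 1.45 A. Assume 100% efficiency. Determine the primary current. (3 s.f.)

V_A = 230 × 509/2337 = 50.094 V; V_B = 230 × 646/2337 = 63.577 V; V_C = 230 × 776/2337 = 76.371 V.
P_out = V_A I_A + V_B I_B + V_C I_C = 50.094×4.32 + 63.577×4.15 + 76.371×1.45 = 216.41 + 263.85 + 110.74 = 590.99 W.
Ideal ⇒ P_in = P_out, so I_p = P_out/V_p = 590.99/230 = 2.57 A.

I_p ≈ 2.57 A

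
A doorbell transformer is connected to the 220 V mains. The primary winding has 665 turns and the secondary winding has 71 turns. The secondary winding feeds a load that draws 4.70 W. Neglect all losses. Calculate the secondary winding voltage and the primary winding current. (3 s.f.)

V_s ≈ 23.5 V, I_p ≈ 0.0214 A

V_s = V_p × N_s/N_p = 220 × 71/665 = 23.489 V.
I_s = P/V_s = 4.70/23.489 = 0.20010 A.
I_p = I_s × N_s/N_p = 0.20010 × 71/665 = 0.0214 A.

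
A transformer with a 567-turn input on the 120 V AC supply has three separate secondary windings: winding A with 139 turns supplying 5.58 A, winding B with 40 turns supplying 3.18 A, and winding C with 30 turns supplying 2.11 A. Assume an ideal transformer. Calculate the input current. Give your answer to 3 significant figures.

V_A = 120 × 139/567 = 29.418 V; V_B = 120 × 40/567 = 8.4656 V; V_C = 120 × 30/567 = 6.3492 V.
P_out = V_A I_A + V_B I_B + V_C I_C = 29.418×5.58 + 8.4656×3.18 + 6.3492×2.11 = 164.15 + 26.921 + 13.397 = 204.47 W.
Ideal ⇒ P_in = P_out, so I_in = P_out/V_in = 204.47/120 = 1.70 A.

I_in ≈ 1.70 A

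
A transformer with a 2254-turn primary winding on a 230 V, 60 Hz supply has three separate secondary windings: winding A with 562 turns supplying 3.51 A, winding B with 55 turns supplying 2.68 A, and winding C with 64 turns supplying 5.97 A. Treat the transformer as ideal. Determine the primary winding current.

I_p ≈ 1.11 A

V_A = 230 × 562/2254 = 57.347 V; V_B = 230 × 55/2254 = 5.6122 V; V_C = 230 × 64/2254 = 6.5306 V.
P_out = V_A I_A + V_B I_B + V_C I_C = 57.347×3.51 + 5.6122×2.68 + 6.5306×5.97 = 201.29 + 15.041 + 38.988 = 255.32 W.
Ideal ⇒ P_in = P_out, so I_p = P_out/V_p = 255.32/230 = 1.11 A.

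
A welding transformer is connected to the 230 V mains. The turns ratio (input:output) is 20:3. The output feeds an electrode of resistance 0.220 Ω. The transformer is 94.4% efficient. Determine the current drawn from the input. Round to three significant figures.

V_out = 230 × 3/20 = 34.500 V.
I_out = V_out/R = 34.500/0.220 = 156.82 A.
P_out = V_out I_out = 34.500 × 156.82 = 5410.2 W.
P_in = P_out/η = 5410.2/0.944 = 5731.2 W.
I_in = P_in/V_in = 5731.2/230 = 24.9 A.

I_in ≈ 24.9 A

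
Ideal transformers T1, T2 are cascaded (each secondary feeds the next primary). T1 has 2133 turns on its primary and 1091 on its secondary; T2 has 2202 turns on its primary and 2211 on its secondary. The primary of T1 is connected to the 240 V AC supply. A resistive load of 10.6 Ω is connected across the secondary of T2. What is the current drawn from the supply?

I_supply ≈ 5.97 A

Secondary of T1: V = 240.00 × 1091/2133 = 122.76 V.
Secondary of T2: V = 122.76 × 2211/2202 = 123.26 V.
I_load = 123.26/10.6 = 11.628 A, so P_out = 123.26 × 11.628 = 1433.3 W.
All ideal ⇒ P_in = P_out, so I_supply = 1433.3/240 = 5.97 A.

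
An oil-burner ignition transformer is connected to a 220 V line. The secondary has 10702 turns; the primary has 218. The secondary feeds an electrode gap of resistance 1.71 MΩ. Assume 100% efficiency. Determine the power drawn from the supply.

V_s = V_p × N_s/N_p = 220 × 10702/218 = 10800 V.
I_s = V_s/R = 10800/(1.71×10^6) = 0.0063159 A.
I_p = I_s × N_s/N_p = 0.0063159 × 10702/218 = 0.31006 A.
P = V_p I_p = 220 × 0.31006 = 68.2 W.

P ≈ 68.2 W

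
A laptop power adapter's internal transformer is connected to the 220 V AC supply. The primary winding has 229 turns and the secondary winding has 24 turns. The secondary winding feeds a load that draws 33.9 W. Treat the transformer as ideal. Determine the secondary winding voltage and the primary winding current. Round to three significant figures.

V_s = V_p × N_s/N_p = 220 × 24/229 = 23.057 V.
I_s = P/V_s = 33.9/23.057 = 1.4703 A.
I_p = I_s × N_s/N_p = 1.4703 × 24/229 = 0.154 A.

V_s ≈ 23.1 V, I_p ≈ 0.154 A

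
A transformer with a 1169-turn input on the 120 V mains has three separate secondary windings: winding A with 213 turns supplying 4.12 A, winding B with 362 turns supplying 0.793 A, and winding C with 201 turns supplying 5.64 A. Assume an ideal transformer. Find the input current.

I_in ≈ 1.97 A

V_A = 120 × 213/1169 = 21.865 V; V_B = 120 × 362/1169 = 37.160 V; V_C = 120 × 201/1169 = 20.633 V.
P_out = V_A I_A + V_B I_B + V_C I_C = 21.865×4.12 + 37.160×0.793 + 20.633×5.64 = 90.083 + 29.468 + 116.37 = 235.92 W.
Ideal ⇒ P_in = P_out, so I_in = P_out/V_in = 235.92/120 = 1.97 A.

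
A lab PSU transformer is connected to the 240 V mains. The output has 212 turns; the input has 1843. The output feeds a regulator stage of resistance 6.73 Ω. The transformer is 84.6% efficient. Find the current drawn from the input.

I_in ≈ 0.558 A

V_out = 240 × 212/1843 = 27.607 V.
I_out = V_out/R = 27.607/6.73 = 4.1021 A.
P_out = V_out I_out = 27.607 × 4.1021 = 113.25 W.
P_in = P_out/η = 113.25/0.846 = 133.86 W.
I_in = P_in/V_in = 133.86/240 = 0.558 A.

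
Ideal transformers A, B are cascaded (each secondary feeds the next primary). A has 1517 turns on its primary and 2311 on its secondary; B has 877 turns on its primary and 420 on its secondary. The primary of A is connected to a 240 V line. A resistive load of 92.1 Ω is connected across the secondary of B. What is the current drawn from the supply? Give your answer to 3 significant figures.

I_supply ≈ 1.39 A

Secondary of A: V = 240.00 × 2311/1517 = 365.62 V.
Secondary of B: V = 365.62 × 420/877 = 175.10 V.
I_load = 175.10/92.1 = 1.9011 A, so P_out = 175.10 × 1.9011 = 332.88 W.
All ideal ⇒ P_in = P_out, so I_supply = 332.88/240 = 1.39 A.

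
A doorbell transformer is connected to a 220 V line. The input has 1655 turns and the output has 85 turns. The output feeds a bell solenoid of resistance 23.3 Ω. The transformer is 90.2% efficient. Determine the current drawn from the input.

V_out = 220 × 85/1655 = 11.299 V.
I_out = V_out/R = 11.299/23.3 = 0.48494 A.
P_out = V_out I_out = 11.299 × 0.48494 = 5.4794 W.
P_in = P_out/η = 5.4794/0.902 = 6.0747 W.
I_in = P_in/V_in = 6.0747/220 = 0.0276 A.

I_in ≈ 0.0276 A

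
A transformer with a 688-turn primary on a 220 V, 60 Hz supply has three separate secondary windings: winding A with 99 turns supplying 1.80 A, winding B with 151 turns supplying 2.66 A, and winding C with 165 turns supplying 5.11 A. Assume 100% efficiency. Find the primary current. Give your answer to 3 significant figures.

V_A = 220 × 99/688 = 31.657 V; V_B = 220 × 151/688 = 48.285 V; V_C = 220 × 165/688 = 52.762 V.
P_out = V_A I_A + V_B I_B + V_C I_C = 31.657×1.80 + 48.285×2.66 + 52.762×5.11 = 56.983 + 128.44 + 269.61 = 455.03 W.
Ideal ⇒ P_in = P_out, so I_p = P_out/V_p = 455.03/220 = 2.07 A.

I_p ≈ 2.07 A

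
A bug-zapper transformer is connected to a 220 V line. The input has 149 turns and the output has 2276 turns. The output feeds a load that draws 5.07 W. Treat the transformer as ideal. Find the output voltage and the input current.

V_out ≈ 3360 V, I_in ≈ 0.0230 A

V_out = V_in × N_out/N_in = 220 × 2276/149 = 3360.5 V.
I_out = P/V_out = 5.07/3360.5 = 0.0015087 A.
I_in = I_out × N_out/N_in = 0.0015087 × 2276/149 = 0.0230 A.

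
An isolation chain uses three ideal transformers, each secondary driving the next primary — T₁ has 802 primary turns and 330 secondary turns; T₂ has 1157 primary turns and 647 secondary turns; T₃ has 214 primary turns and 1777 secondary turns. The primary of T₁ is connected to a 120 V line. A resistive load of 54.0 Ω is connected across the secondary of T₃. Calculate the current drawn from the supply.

I_supply ≈ 8.11 A

After T₁: V = 120.00 × 330/802 = 49.377 V.
After T₂: V = 49.377 × 647/1157 = 27.612 V.
After T₃: V = 27.612 × 1777/214 = 229.28 V.
I_load = 229.28/54.0 = 4.2459 A, so P_out = 229.28 × 4.2459 = 973.50 W.
All ideal ⇒ P_in = P_out, so I_supply = 973.50/120 = 8.11 A.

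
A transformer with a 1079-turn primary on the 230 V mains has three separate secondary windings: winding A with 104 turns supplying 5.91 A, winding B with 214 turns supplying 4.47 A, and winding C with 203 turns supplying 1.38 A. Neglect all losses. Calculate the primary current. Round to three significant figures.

V_A = 230 × 104/1079 = 22.169 V; V_B = 230 × 214/1079 = 45.616 V; V_C = 230 × 203/1079 = 43.272 V.
P_out = V_A I_A + V_B I_B + V_C I_C = 22.169×5.91 + 45.616×4.47 + 43.272×1.38 = 131.02 + 203.90 + 59.715 = 394.64 W.
Ideal ⇒ P_in = P_out, so I_p = P_out/V_p = 394.64/230 = 1.72 A.

I_p ≈ 1.72 A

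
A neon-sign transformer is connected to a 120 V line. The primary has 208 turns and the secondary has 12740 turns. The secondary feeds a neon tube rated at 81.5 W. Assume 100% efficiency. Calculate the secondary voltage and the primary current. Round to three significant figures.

V_s = V_p × N_s/N_p = 120 × 12740/208 = 7350.0 V.
I_s = P/V_s = 81.5/7350.0 = 0.011088 A.
I_p = I_s × N_s/N_p = 0.011088 × 12740/208 = 0.679 A.

V_s ≈ 7350 V, I_p ≈ 0.679 A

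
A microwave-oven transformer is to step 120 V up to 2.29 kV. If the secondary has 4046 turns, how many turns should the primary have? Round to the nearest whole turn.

N_p/N_s = V_p/V_s, so N_p = 4046 × 120/2290 = 212.0 ≈ 212 turns.

N_p = 212 turns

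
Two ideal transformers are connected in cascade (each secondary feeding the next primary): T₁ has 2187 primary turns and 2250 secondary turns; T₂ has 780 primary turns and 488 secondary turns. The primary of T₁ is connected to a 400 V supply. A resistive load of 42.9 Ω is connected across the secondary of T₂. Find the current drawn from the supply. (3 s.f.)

Secondary of T₁: V = 400.00 × 2250/2187 = 411.52 V.
Secondary of T₂: V = 411.52 × 488/780 = 257.47 V.
I_load = 257.47/42.9 = 6.0015 A, so P_out = 257.47 × 6.0015 = 1545.2 W.
All ideal ⇒ P_in = P_out, so I_supply = 1545.2/400 = 3.86 A.

I_supply ≈ 3.86 A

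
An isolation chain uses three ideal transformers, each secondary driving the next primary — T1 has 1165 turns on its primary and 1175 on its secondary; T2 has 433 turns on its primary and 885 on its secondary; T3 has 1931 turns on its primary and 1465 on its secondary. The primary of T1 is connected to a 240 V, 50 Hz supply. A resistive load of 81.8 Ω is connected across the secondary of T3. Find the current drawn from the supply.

I_supply ≈ 7.18 A

After T1: V = 240.00 × 1175/1165 = 242.06 V.
After T2: V = 242.06 × 885/433 = 494.74 V.
After T3: V = 494.74 × 1465/1931 = 375.35 V.
I_load = 375.35/81.8 = 4.5886 A, so P_out = 375.35 × 4.5886 = 1722.3 W.
All ideal ⇒ P_in = P_out, so I_supply = 1722.3/240 = 7.18 A.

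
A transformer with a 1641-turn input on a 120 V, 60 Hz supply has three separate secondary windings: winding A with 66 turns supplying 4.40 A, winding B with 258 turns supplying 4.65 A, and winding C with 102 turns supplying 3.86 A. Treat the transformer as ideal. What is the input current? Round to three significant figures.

V_A = 120 × 66/1641 = 4.8263 V; V_B = 120 × 258/1641 = 18.867 V; V_C = 120 × 102/1641 = 7.4589 V.
P_out = V_A I_A + V_B I_B + V_C I_C = 4.8263×4.40 + 18.867×4.65 + 7.4589×3.86 = 21.236 + 87.729 + 28.791 = 137.76 W.
Ideal ⇒ P_in = P_out, so I_in = P_out/V_in = 137.76/120 = 1.15 A.

I_in ≈ 1.15 A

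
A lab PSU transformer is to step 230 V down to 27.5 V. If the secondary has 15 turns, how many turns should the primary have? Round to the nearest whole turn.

N_p/N_s = V_p/V_s, so N_p = 15 × 230/27.5 = 125.5 ≈ 125 turns.

N_p = 125 turns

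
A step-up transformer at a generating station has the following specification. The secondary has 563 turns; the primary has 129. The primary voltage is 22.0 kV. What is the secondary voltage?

V_s ≈ 96000 V

V_s/V_p = N_s/N_p, so V_s = 22000 × 563/129 = 96000 V.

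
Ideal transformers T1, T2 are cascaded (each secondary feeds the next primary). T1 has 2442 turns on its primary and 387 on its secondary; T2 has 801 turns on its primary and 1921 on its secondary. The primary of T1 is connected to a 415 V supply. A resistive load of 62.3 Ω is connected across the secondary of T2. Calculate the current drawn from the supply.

I_supply ≈ 0.962 A

Secondary of T1: V = 415.00 × 387/2442 = 65.768 V.
Secondary of T2: V = 65.768 × 1921/801 = 157.73 V.
I_load = 157.73/62.3 = 2.5317 A, so P_out = 157.73 × 2.5317 = 399.33 W.
All ideal ⇒ P_in = P_out, so I_supply = 399.33/415 = 0.962 A.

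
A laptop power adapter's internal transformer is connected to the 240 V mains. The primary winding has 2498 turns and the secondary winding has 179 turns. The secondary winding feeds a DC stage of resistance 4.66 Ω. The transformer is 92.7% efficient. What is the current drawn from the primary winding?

I_p ≈ 0.285 A

V_s = 240 × 179/2498 = 17.198 V.
I_s = V_s/R = 17.198/4.66 = 3.6905 A.
P_out = V_s I_s = 17.198 × 3.6905 = 63.468 W.
P_in = P_out/η = 63.468/0.927 = 68.466 W.
I_p = P_in/V_p = 68.466/240 = 0.285 A.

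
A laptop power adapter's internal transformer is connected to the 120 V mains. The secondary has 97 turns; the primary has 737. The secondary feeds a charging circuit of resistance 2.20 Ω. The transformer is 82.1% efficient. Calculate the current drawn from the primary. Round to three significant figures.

V_s = 120 × 97/737 = 15.794 V.
I_s = V_s/R = 15.794/2.20 = 7.1790 A.
P_out = V_s I_s = 15.794 × 7.1790 = 113.38 W.
P_in = P_out/η = 113.38/0.821 = 138.10 W.
I_p = P_in/V_p = 138.10/120 = 1.15 A.

I_p ≈ 1.15 A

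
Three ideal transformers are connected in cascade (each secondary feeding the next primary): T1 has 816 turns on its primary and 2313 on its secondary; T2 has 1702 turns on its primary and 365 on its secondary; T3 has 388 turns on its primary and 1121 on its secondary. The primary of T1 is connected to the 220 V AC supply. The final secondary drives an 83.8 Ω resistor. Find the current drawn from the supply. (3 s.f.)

After T1: V = 220.00 × 2313/816 = 623.60 V.
After T2: V = 623.60 × 365/1702 = 133.73 V.
After T3: V = 133.73 × 1121/388 = 386.38 V.
I_load = 386.38/83.8 = 4.6107 A, so P_out = 386.38 × 4.6107 = 1781.5 W.
All ideal ⇒ P_in = P_out, so I_supply = 1781.5/220 = 8.10 A.

I_supply ≈ 8.10 A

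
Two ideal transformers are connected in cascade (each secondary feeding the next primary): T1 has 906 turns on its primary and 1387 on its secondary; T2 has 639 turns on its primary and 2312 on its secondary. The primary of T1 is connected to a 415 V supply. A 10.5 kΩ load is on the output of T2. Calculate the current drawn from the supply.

I_supply ≈ 1.21 A

After T1: V = 415.00 × 1387/906 = 635.33 V.
After T2: V = 635.33 × 2312/639 = 2298.7 V.
I_load = 2298.7/10500 = 0.21892 A, so P_out = 2298.7 × 0.21892 = 503.24 W.
All ideal ⇒ P_in = P_out, so I_supply = 503.24/415 = 1.21 A.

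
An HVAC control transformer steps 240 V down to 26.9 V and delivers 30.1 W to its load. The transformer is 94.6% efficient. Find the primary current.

P_in = P_out/η = 30.1/0.946 = 31.818 W.
I_p = P_in/V_p = 31.818/240 = 0.133 A.

I_p ≈ 0.133 A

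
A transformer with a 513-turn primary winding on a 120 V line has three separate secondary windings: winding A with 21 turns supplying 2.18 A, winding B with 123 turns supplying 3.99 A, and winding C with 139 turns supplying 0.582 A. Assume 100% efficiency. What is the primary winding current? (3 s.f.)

I_p ≈ 1.20 A

V_A = 120 × 21/513 = 4.9123 V; V_B = 120 × 123/513 = 28.772 V; V_C = 120 × 139/513 = 32.515 V.
P_out = V_A I_A + V_B I_B + V_C I_C = 4.9123×2.18 + 28.772×3.99 + 32.515×0.582 = 10.709 + 114.80 + 18.924 = 144.43 W.
Ideal ⇒ P_in = P_out, so I_p = P_out/V_p = 144.43/120 = 1.20 A.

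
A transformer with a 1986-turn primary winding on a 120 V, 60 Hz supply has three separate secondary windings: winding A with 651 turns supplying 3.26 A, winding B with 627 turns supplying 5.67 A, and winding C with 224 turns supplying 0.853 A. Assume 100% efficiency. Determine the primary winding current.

V_A = 120 × 651/1986 = 39.335 V; V_B = 120 × 627/1986 = 37.885 V; V_C = 120 × 224/1986 = 13.535 V.
P_out = V_A I_A + V_B I_B + V_C I_C = 39.335×3.26 + 37.885×5.67 + 13.535×0.853 = 128.23 + 214.81 + 11.545 = 354.59 W.
Ideal ⇒ P_in = P_out, so I_p = P_out/V_p = 354.59/120 = 2.95 A.

I_p ≈ 2.95 A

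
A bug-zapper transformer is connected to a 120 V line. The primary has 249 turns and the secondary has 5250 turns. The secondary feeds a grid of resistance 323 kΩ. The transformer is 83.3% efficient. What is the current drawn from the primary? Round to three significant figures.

V_s = 120 × 5250/249 = 2530.1 V.
I_s = V_s/R = 2530.1/323000 = 0.0078332 A.
P_out = V_s I_s = 2530.1 × 0.0078332 = 19.819 W.
P_in = P_out/η = 19.819/0.833 = 23.792 W.
I_p = P_in/V_p = 23.792/120 = 0.198 A.

I_p ≈ 0.198 A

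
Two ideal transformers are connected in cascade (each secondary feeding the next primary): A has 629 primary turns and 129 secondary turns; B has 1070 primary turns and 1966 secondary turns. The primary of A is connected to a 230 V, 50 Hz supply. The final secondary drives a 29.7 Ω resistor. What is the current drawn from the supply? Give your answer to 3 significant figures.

After A: V = 230.00 × 129/629 = 47.170 V.
After B: V = 47.170 × 1966/1070 = 86.670 V.
I_load = 86.670/29.7 = 2.9182 A, so P_out = 86.670 × 2.9182 = 252.92 W.
All ideal ⇒ P_in = P_out, so I_supply = 252.92/230 = 1.10 A.

I_supply ≈ 1.10 A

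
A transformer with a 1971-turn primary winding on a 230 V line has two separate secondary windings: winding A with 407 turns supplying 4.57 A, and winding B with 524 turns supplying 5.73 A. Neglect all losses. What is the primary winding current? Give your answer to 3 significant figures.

I_p ≈ 2.47 A

V_A = 230 × 407/1971 = 47.494 V; V_B = 230 × 524/1971 = 61.147 V.
P_out = V_A I_A + V_B I_B = 47.494×4.57 + 61.147×5.73 = 217.05 + 350.37 = 567.42 W.
Ideal ⇒ P_in = P_out, so I_p = P_out/V_p = 567.42/230 = 2.47 A.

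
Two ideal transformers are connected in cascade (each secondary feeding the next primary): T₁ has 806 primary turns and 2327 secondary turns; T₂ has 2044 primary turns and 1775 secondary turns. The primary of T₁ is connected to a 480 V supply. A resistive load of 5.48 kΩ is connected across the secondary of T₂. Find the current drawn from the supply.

After T₁: V = 480.00 × 2327/806 = 1385.8 V.
After T₂: V = 1385.8 × 1775/2044 = 1203.4 V.
I_load = 1203.4/5480 = 0.21960 A, so P_out = 1203.4 × 0.21960 = 264.28 W.
All ideal ⇒ P_in = P_out, so I_supply = 264.28/480 = 0.551 A.

I_supply ≈ 0.551 A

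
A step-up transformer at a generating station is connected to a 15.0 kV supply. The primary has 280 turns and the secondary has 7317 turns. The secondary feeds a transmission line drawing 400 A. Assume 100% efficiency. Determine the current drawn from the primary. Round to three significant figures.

I_p ≈ 10500 A

For an ideal transformer I_p N_p = I_s N_s, so I_p = 400 × 7317/280 = 10500 A.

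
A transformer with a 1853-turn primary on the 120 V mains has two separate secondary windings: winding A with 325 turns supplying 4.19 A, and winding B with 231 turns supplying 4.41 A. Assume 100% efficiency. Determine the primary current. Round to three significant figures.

V_A = 120 × 325/1853 = 21.047 V; V_B = 120 × 231/1853 = 14.960 V.
P_out = V_A I_A + V_B I_B = 21.047×4.19 + 14.960×4.41 = 88.187 + 65.972 = 154.16 W.
Ideal ⇒ P_in = P_out, so I_p = P_out/V_p = 154.16/120 = 1.28 A.

I_p ≈ 1.28 A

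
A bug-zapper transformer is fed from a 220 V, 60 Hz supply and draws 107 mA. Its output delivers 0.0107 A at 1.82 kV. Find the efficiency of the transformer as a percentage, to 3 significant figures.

P_in = 220 × 0.107 = 23.5400 W.
P_out = 1820 × 0.0107 = 19.4740 W.
η = P_out/P_in = 19.4740/23.5400 = 0.827.

η ≈ 82.7%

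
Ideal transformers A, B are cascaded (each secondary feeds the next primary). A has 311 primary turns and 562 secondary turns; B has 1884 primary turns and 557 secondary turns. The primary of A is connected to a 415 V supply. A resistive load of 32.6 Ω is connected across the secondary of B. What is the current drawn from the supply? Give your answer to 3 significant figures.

Secondary of A: V = 415.00 × 562/311 = 749.94 V.
Secondary of B: V = 749.94 × 557/1884 = 221.72 V.
I_load = 221.72/32.6 = 6.8011 A, so P_out = 221.72 × 6.8011 = 1507.9 W.
All ideal ⇒ P_in = P_out, so I_supply = 1507.9/415 = 3.63 A.

I_supply ≈ 3.63 A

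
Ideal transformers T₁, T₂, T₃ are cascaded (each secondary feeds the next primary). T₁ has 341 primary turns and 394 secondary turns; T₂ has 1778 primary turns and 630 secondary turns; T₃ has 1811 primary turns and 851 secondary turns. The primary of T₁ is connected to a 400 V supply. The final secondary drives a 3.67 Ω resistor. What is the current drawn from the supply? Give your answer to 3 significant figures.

I_supply ≈ 4.03 A

Secondary of T₁: V = 400.00 × 394/341 = 462.17 V.
Secondary of T₂: V = 462.17 × 630/1778 = 163.76 V.
Secondary of T₃: V = 163.76 × 851/1811 = 76.952 V.
I_load = 76.952/3.67 = 20.968 A, so P_out = 76.952 × 20.968 = 1613.5 W.
All ideal ⇒ P_in = P_out, so I_supply = 1613.5/400 = 4.03 A.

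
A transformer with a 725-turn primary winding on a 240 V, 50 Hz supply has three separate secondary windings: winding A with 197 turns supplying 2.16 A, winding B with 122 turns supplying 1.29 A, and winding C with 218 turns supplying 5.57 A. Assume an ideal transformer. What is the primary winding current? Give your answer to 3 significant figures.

V_A = 240 × 197/725 = 65.214 V; V_B = 240 × 122/725 = 40.386 V; V_C = 240 × 218/725 = 72.166 V.
P_out = V_A I_A + V_B I_B + V_C I_C = 65.214×2.16 + 40.386×1.29 + 72.166×5.57 = 140.86 + 52.098 + 401.96 = 594.92 W.
Ideal ⇒ P_in = P_out, so I_p = P_out/V_p = 594.92/240 = 2.48 A.

I_p ≈ 2.48 A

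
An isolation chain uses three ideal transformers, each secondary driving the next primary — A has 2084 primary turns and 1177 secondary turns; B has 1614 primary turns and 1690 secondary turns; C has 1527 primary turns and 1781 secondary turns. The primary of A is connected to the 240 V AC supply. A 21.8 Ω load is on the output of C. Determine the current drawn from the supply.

I_supply ≈ 5.24 A

Secondary of A: V = 240.00 × 1177/2084 = 135.55 V.
Secondary of B: V = 135.55 × 1690/1614 = 141.93 V.
Secondary of C: V = 141.93 × 1781/1527 = 165.54 V.
I_load = 165.54/21.8 = 7.5935 A, so P_out = 165.54 × 7.5935 = 1257.0 W.
All ideal ⇒ P_in = P_out, so I_supply = 1257.0/240 = 5.24 A.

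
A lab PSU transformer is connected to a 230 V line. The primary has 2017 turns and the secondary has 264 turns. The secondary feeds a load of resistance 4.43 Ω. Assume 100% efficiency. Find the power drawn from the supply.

P ≈ 205 W

V_s = V_p × N_s/N_p = 230 × 264/2017 = 30.104 V.
I_s = V_s/R = 30.104/4.43 = 6.7955 A.
I_p = I_s × N_s/N_p = 6.7955 × 264/2017 = 0.88945 A.
P = V_p I_p = 230 × 0.88945 = 205 W.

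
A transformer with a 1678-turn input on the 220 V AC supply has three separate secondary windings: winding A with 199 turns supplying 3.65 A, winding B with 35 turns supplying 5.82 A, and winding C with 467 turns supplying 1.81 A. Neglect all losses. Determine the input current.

V_A = 220 × 199/1678 = 26.091 V; V_B = 220 × 35/1678 = 4.5888 V; V_C = 220 × 467/1678 = 61.228 V.
P_out = V_A I_A + V_B I_B + V_C I_C = 26.091×3.65 + 4.5888×5.82 + 61.228×1.81 = 95.231 + 26.707 + 110.82 = 232.76 W.
Ideal ⇒ P_in = P_out, so I_in = P_out/V_in = 232.76/220 = 1.06 A.

I_in ≈ 1.06 A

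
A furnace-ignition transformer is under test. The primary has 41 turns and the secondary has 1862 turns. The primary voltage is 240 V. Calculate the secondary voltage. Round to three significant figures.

V_s ≈ 10900 V

V_s/V_p = N_s/N_p, so V_s = 240 × 1862/41 = 10900 V.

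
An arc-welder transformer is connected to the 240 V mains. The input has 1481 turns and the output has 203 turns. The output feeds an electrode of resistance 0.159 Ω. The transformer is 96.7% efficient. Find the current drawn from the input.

V_out = 240 × 203/1481 = 32.897 V.
I_out = V_out/R = 32.897/0.159 = 206.90 A.
P_out = V_out I_out = 32.897 × 206.90 = 6806.2 W.
P_in = P_out/η = 6806.2/0.967 = 7038.5 W.
I_in = P_in/V_in = 7038.5/240 = 29.3 A.

I_in ≈ 29.3 A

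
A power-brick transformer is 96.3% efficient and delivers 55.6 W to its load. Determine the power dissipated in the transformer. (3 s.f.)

P_in = P_out/η = 55.6/0.963 = 57.7362 W.
P_loss = P_in − P_out = 57.7362 − 55.6 = 2.14 W.

P_loss ≈ 2.14 W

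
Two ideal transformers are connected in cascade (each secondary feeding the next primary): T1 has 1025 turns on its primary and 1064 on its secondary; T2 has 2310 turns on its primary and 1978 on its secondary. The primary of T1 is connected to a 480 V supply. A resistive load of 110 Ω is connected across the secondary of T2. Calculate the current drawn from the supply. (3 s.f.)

After T1: V = 480.00 × 1064/1025 = 498.26 V.
After T2: V = 498.26 × 1978/2310 = 426.65 V.
I_load = 426.65/110 = 3.8787 A, so P_out = 426.65 × 3.8787 = 1654.8 W.
All ideal ⇒ P_in = P_out, so I_supply = 1654.8/480 = 3.45 A.

I_supply ≈ 3.45 A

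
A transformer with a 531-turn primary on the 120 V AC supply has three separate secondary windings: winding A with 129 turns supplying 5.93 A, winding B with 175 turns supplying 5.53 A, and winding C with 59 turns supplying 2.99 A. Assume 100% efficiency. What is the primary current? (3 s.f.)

I_p ≈ 3.60 A

V_A = 120 × 129/531 = 29.153 V; V_B = 120 × 175/531 = 39.548 V; V_C = 120 × 59/531 = 13.333 V.
P_out = V_A I_A + V_B I_B + V_C I_C = 29.153×5.93 + 39.548×5.53 + 13.333×2.99 = 172.87 + 218.70 + 39.867 = 431.44 W.
Ideal ⇒ P_in = P_out, so I_p = P_out/V_p = 431.44/120 = 3.60 A.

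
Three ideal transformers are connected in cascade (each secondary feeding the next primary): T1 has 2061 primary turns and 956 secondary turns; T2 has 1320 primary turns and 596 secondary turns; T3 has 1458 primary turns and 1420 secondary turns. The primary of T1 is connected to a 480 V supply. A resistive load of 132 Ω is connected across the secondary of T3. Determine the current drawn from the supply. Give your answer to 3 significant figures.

I_supply ≈ 0.151 A

After T1: V = 480.00 × 956/2061 = 222.65 V.
After T2: V = 222.65 × 596/1320 = 100.53 V.
After T3: V = 100.53 × 1420/1458 = 97.909 V.
I_load = 97.909/132 = 0.74174 A, so P_out = 97.909 × 0.74174 = 72.623 W.
All ideal ⇒ P_in = P_out, so I_supply = 72.623/480 = 0.151 A.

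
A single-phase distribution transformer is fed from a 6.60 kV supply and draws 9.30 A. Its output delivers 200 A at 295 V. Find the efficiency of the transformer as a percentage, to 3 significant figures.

P_in = 6600 × 9.30 = 61380.0 W.
P_out = 295 × 200 = 59000.0 W.
η = P_out/P_in = 59000.0/61380.0 = 0.961.

η ≈ 96.1%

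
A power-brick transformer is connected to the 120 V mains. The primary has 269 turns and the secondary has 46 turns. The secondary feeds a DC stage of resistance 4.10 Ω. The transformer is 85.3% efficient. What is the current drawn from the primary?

I_p ≈ 1.00 A

V_s = 120 × 46/269 = 20.520 V.
I_s = V_s/R = 20.520/4.10 = 5.0050 A.
P_out = V_s I_s = 20.520 × 5.0050 = 102.70 W.
P_in = P_out/η = 102.70/0.853 = 120.40 W.
I_p = P_in/V_p = 120.40/120 = 1.00 A.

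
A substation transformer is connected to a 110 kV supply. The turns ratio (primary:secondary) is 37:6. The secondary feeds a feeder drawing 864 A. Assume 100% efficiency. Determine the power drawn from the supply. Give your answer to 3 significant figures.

I_p = I_s × N_s/N_p = 864 × 6/37 = 140.11 A.
P = V_p I_p = 110000 × 140.11 = 1.54×10^7 W.

P ≈ 1.54×10^7 W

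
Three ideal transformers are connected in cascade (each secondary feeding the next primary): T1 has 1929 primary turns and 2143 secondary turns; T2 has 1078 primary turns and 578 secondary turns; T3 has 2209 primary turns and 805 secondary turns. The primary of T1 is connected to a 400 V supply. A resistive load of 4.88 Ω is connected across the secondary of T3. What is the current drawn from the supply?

I_supply ≈ 3.86 A

After T1: V = 400.00 × 2143/1929 = 444.38 V.
After T2: V = 444.38 × 578/1078 = 238.26 V.
After T3: V = 238.26 × 805/2209 = 86.828 V.
I_load = 86.828/4.88 = 17.793 A, so P_out = 86.828 × 17.793 = 1544.9 W.
All ideal ⇒ P_in = P_out, so I_supply = 1544.9/400 = 3.86 A.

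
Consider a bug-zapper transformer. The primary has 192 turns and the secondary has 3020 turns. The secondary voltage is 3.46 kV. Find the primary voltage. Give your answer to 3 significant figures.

V_p/V_s = N_p/N_s, so V_p = 3460 × 192/3020 = 220 V.

V_p ≈ 220 V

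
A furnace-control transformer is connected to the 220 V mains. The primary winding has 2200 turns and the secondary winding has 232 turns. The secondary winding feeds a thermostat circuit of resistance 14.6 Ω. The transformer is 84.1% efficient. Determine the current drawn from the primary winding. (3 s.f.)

I_p ≈ 0.199 A

V_s = 220 × 232/2200 = 23.200 V.
I_s = V_s/R = 23.200/14.6 = 1.5890 A.
P_out = V_s I_s = 23.200 × 1.5890 = 36.866 W.
P_in = P_out/η = 36.866/0.841 = 43.836 W.
I_p = P_in/V_p = 43.836/220 = 0.199 A.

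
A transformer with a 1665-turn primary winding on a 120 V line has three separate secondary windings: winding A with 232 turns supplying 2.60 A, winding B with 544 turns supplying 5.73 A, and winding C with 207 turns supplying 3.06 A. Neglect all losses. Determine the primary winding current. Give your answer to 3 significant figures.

V_A = 120 × 232/1665 = 16.721 V; V_B = 120 × 544/1665 = 39.207 V; V_C = 120 × 207/1665 = 14.919 V.
P_out = V_A I_A + V_B I_B + V_C I_C = 16.721×2.60 + 39.207×5.73 + 14.919×3.06 = 43.474 + 224.66 + 45.652 = 313.78 W.
Ideal ⇒ P_in = P_out, so I_p = P_out/V_p = 313.78/120 = 2.61 A.

I_p ≈ 2.61 A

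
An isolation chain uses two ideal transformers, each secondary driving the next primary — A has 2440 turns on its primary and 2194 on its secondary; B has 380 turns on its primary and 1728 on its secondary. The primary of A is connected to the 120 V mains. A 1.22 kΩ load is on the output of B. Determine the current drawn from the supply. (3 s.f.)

Secondary of A: V = 120.00 × 2194/2440 = 107.90 V.
Secondary of B: V = 107.90 × 1728/380 = 490.67 V.
I_load = 490.67/1220 = 0.40219 A, so P_out = 490.67 × 0.40219 = 197.34 W.
All ideal ⇒ P_in = P_out, so I_supply = 197.34/120 = 1.64 A.

I_supply ≈ 1.64 A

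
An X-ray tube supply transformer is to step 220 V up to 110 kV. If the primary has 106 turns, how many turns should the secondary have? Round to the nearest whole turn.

N_s/N_p = V_s/V_p, so N_s = 106 × 110000/220 = 53000.0 ≈ 53000 turns.

N_s = 53000 turns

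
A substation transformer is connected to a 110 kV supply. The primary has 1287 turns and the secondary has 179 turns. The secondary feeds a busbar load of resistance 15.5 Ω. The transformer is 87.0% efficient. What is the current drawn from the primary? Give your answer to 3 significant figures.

V_s = 110000 × 179/1287 = 15299 V.
I_s = V_s/R = 15299/15.5 = 987.04 A.
P_out = V_s I_s = 15299 × 987.04 = 1.5101×10^7 W.
P_in = P_out/η = 1.5101×10^7/0.870 = 1.7357×10^7 W.
I_p = P_in/V_p = 1.7357×10^7/110000 = 158 A.

I_p ≈ 158 A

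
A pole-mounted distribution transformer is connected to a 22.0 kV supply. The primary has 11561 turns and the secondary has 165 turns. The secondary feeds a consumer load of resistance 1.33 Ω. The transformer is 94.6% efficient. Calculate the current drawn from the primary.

I_p ≈ 3.56 A

V_s = 22000 × 165/11561 = 313.99 V.
I_s = V_s/R = 313.99/1.33 = 236.08 A.
P_out = V_s I_s = 313.99 × 236.08 = 74126 W.
P_in = P_out/η = 74126/0.946 = 78357 W.
I_p = P_in/V_p = 78357/22000 = 3.56 A.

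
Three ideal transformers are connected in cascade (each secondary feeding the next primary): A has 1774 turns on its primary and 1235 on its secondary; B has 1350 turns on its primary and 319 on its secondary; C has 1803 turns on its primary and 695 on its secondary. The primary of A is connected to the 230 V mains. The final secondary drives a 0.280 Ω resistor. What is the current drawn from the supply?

Secondary of A: V = 230.00 × 1235/1774 = 160.12 V.
Secondary of B: V = 160.12 × 319/1350 = 37.835 V.
Secondary of C: V = 37.835 × 695/1803 = 14.584 V.
I_load = 14.584/0.280 = 52.087 A, so P_out = 14.584 × 52.087 = 759.65 W.
All ideal ⇒ P_in = P_out, so I_supply = 759.65/230 = 3.30 A.

I_supply ≈ 3.30 A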